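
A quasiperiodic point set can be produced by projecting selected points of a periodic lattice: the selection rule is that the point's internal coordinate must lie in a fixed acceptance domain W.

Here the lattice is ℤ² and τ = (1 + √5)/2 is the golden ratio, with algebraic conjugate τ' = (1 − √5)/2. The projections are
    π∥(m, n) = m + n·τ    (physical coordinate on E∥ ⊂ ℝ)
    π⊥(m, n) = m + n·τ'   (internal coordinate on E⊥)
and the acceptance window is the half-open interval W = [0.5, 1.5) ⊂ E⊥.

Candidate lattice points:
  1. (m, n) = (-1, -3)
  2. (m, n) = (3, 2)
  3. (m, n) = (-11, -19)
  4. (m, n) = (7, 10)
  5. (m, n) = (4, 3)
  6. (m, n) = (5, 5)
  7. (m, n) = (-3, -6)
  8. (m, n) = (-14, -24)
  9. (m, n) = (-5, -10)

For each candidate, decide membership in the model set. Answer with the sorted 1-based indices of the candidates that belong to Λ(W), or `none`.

1, 3, 4, 7, 8, 9

τ' = (1−√5)/2 ≈ -0.61803.
#1 (-1,-3): internal coord -1 + (-3)·τ' = +0.85410; +0.85410 ∈ [0.5, 1.5) → IN Λ
#2 (3,2): internal coord 3 + (2)·τ' = +1.76393; +1.76393 ∉ [0.5, 1.5) → out
#3 (-11,-19): internal coord -11 + (-19)·τ' = +0.74265; +0.74265 ∈ [0.5, 1.5) → IN Λ
#4 (7,10): internal coord 7 + (10)·τ' = +0.81966; +0.81966 ∈ [0.5, 1.5) → IN Λ
#5 (4,3): internal coord 4 + (3)·τ' = +2.14590; +2.14590 ∉ [0.5, 1.5) → out
#6 (5,5): internal coord 5 + (5)·τ' = +1.90983; +1.90983 ∉ [0.5, 1.5) → out
#7 (-3,-6): internal coord -3 + (-6)·τ' = +0.70820; +0.70820 ∈ [0.5, 1.5) → IN Λ
#8 (-14,-24): internal coord -14 + (-24)·τ' = +0.83282; +0.83282 ∈ [0.5, 1.5) → IN Λ
#9 (-5,-10): internal coord -5 + (-10)·τ' = +1.18034; +1.18034 ∈ [0.5, 1.5) → IN Λ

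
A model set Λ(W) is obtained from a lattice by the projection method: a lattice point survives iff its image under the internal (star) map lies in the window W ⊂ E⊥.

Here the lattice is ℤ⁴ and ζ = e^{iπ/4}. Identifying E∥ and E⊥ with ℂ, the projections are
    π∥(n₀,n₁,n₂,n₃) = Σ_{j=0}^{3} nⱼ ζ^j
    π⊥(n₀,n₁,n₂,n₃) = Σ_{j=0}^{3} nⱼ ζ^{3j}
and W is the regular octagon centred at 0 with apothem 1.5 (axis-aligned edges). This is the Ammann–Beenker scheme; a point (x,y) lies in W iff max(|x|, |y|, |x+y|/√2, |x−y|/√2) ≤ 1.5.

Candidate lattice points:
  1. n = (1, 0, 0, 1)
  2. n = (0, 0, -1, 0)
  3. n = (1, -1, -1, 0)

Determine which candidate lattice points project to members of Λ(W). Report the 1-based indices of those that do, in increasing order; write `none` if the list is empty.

2

Internal map: ζ^{3j} for j=0..3 gives (1,0), (−√2/2,√2/2), (0,−1), (√2/2,√2/2).
#1 (1, 0, 0, 1): internal (1.7071, 0.7071); octagon support 1.7071 vs apothem 1.5 → ∉ W
#2 (0, 0, -1, 0): internal (0.0000, 1.0000); octagon support 1.0000 vs apothem 1.5 → ∈ W
#3 (1, -1, -1, 0): internal (1.7071, 0.2929); octagon support 1.7071 vs apothem 1.5 → ∉ W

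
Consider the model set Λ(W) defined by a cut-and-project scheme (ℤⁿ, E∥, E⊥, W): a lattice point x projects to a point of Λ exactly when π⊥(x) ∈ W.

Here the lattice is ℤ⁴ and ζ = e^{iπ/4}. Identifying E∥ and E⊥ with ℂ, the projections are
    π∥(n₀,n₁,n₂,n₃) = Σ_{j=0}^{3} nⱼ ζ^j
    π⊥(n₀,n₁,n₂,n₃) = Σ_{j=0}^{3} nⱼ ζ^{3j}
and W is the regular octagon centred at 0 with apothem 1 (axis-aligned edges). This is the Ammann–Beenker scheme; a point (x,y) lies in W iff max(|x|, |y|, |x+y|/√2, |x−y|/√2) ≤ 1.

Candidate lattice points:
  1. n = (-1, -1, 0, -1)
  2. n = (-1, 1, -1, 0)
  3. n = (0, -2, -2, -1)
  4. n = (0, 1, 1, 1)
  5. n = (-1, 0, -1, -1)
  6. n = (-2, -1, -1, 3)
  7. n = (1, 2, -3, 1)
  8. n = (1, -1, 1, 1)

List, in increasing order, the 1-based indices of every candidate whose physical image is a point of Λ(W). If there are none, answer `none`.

3, 4

π⊥(n) = n₀ + n₁ζ³ + n₂ζ⁶ + n₃ζ⁹ where ζ = e^{iπ/4}.
candidate 1: n = (-1, -1, 0, -1) → π⊥ ≈ (-1.0000, -1.4142); max(|x|,|y|,|x±y|/√2) = 1.7071 > 1 ⇒ ∉ W
candidate 2: n = (-1, 1, -1, 0) → π⊥ ≈ (-1.7071, +1.7071); max(|x|,|y|,|x±y|/√2) = 2.4142 > 1 ⇒ ∉ W
candidate 3: n = (0, -2, -2, -1) → π⊥ ≈ (+0.7071, -0.1213); max(|x|,|y|,|x±y|/√2) = 0.7071 ≤ 1 ⇒ ∈ W
candidate 4: n = (0, 1, 1, 1) → π⊥ ≈ (+0.0000, +0.4142); max(|x|,|y|,|x±y|/√2) = 0.4142 ≤ 1 ⇒ ∈ W
candidate 5: n = (-1, 0, -1, -1) → π⊥ ≈ (-1.7071, +0.2929); max(|x|,|y|,|x±y|/√2) = 1.7071 > 1 ⇒ ∉ W
candidate 6: n = (-2, -1, -1, 3) → π⊥ ≈ (+0.8284, +2.4142); max(|x|,|y|,|x±y|/√2) = 2.4142 > 1 ⇒ ∉ W
candidate 7: n = (1, 2, -3, 1) → π⊥ ≈ (+0.2929, +5.1213); max(|x|,|y|,|x±y|/√2) = 5.1213 > 1 ⇒ ∉ W
candidate 8: n = (1, -1, 1, 1) → π⊥ ≈ (+2.4142, -1.0000); max(|x|,|y|,|x±y|/√2) = 2.4142 > 1 ⇒ ∉ W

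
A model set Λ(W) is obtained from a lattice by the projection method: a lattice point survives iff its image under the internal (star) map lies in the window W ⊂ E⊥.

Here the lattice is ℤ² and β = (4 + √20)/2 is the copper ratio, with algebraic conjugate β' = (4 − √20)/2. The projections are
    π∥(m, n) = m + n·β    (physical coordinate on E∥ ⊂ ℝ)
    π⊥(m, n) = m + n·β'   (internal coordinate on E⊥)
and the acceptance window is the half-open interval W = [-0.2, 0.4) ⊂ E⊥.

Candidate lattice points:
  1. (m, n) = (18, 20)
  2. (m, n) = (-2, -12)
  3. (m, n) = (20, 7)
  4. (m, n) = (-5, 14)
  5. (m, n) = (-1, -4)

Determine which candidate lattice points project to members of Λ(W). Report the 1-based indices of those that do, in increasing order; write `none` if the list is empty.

5

β' = (4−√20)/2 ≈ -0.2361.
[1] lift (18,20): star map gives 13.2786; window check -0.2 ≤ 13.2786 < 0.4 is false → out
[2] lift (-2,-12): star map gives 0.8328; window check -0.2 ≤ 0.8328 < 0.4 is false → out
[3] lift (20,7): star map gives 18.3475; window check -0.2 ≤ 18.3475 < 0.4 is false → out
[4] lift (-5,14): star map gives -8.3050; window check -0.2 ≤ -8.3050 < 0.4 is false → out
[5] lift (-1,-4): star map gives -0.0557; window check -0.2 ≤ -0.0557 < 0.4 is true → IN Λ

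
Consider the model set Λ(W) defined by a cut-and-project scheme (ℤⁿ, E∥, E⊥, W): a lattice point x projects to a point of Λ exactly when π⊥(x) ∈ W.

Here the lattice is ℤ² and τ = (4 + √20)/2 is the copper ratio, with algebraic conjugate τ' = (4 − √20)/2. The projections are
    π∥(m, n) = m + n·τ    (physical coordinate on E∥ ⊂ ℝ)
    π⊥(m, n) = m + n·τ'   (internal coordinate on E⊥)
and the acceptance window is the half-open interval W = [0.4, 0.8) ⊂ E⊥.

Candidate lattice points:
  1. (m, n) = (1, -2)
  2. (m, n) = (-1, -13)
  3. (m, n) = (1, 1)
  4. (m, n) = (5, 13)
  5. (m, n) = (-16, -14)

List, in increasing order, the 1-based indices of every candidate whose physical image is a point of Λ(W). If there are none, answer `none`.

3

Compute τ' = (4−√20)/2 = -0.2361, so π⊥(m,n) = m -0.2361·n.
candidate 1: (m,n)=(1,-2) → π∥ = 1-2·τ ≈ -7.4721, π⊥ = 1-2·τ' ≈ 1.4721 ∉ [0.4, 0.8) ⇒ out
candidate 2: (m,n)=(-1,-13) → π∥ = -1-13·τ ≈ -56.0689, π⊥ = -1-13·τ' ≈ 2.0689 ∉ [0.4, 0.8) ⇒ out
candidate 3: (m,n)=(1,1) → π∥ = 1+1·τ ≈ 5.2361, π⊥ = 1+1·τ' ≈ 0.7639 ∈ [0.4, 0.8) ⇒ IN Λ
candidate 4: (m,n)=(5,13) → π∥ = 5+13·τ ≈ 60.0689, π⊥ = 5+13·τ' ≈ 1.9311 ∉ [0.4, 0.8) ⇒ out
candidate 5: (m,n)=(-16,-14) → π∥ = -16-14·τ ≈ -75.3050, π⊥ = -16-14·τ' ≈ -12.6950 ∉ [0.4, 0.8) ⇒ out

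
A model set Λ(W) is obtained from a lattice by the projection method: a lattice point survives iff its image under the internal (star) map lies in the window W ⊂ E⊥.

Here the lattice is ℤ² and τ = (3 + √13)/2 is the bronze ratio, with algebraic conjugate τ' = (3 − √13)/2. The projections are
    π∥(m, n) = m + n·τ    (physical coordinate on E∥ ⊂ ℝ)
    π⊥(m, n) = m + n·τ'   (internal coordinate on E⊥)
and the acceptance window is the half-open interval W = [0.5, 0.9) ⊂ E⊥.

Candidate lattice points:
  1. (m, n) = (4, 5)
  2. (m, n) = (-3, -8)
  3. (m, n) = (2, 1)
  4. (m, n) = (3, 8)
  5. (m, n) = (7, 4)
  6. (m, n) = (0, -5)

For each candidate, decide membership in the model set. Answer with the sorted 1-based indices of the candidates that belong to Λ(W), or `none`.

Compute τ' = (3−√13)/2 = -0.302776, so π⊥(m,n) = m -0.302776·n.
candidate 1: (m,n)=(4,5) → π∥ = 4+5·τ ≈ 20.513878, π⊥ = 4+5·τ' ≈ 2.486122 ∉ [0.5, 0.9) ⇒ out
candidate 2: (m,n)=(-3,-8) → π∥ = -3-8·τ ≈ -29.422205, π⊥ = -3-8·τ' ≈ -0.577795 ∉ [0.5, 0.9) ⇒ out
candidate 3: (m,n)=(2,1) → π∥ = 2+1·τ ≈ 5.302776, π⊥ = 2+1·τ' ≈ 1.697224 ∉ [0.5, 0.9) ⇒ out
candidate 4: (m,n)=(3,8) → π∥ = 3+8·τ ≈ 29.422205, π⊥ = 3+8·τ' ≈ 0.577795 ∈ [0.5, 0.9) ⇒ IN Λ
candidate 5: (m,n)=(7,4) → π∥ = 7+4·τ ≈ 20.211103, π⊥ = 7+4·τ' ≈ 5.788897 ∉ [0.5, 0.9) ⇒ out
candidate 6: (m,n)=(0,-5) → π∥ = 0-5·τ ≈ -16.513878, π⊥ = 0-5·τ' ≈ 1.513878 ∉ [0.5, 0.9) ⇒ out

4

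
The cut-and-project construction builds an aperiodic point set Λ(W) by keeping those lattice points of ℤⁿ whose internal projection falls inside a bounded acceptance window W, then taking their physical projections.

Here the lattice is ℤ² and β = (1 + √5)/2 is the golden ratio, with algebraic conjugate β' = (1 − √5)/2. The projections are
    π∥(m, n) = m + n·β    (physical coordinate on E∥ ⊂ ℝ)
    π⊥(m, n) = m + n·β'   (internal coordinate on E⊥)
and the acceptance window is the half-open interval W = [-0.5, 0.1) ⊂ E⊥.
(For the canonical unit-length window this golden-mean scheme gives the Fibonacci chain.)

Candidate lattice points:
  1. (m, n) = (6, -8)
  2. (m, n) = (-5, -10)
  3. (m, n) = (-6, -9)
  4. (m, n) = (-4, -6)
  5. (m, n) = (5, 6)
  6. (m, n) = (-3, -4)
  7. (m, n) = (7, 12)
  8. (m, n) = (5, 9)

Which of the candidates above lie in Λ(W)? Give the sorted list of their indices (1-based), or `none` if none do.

β' = (1−√5)/2 ≈ -0.618034.
#1 (6,-8): internal coord 6 + (-8)·β' = +10.944272; +10.944272 ∉ [-0.5, 0.1) → out
#2 (-5,-10): internal coord -5 + (-10)·β' = +1.180340; +1.180340 ∉ [-0.5, 0.1) → out
#3 (-6,-9): internal coord -6 + (-9)·β' = -0.437694; -0.437694 ∈ [-0.5, 0.1) → IN Λ
#4 (-4,-6): internal coord -4 + (-6)·β' = -0.291796; -0.291796 ∈ [-0.5, 0.1) → IN Λ
#5 (5,6): internal coord 5 + (6)·β' = +1.291796; +1.291796 ∉ [-0.5, 0.1) → out
#6 (-3,-4): internal coord -3 + (-4)·β' = -0.527864; -0.527864 ∉ [-0.5, 0.1) → out
#7 (7,12): internal coord 7 + (12)·β' = -0.416408; -0.416408 ∈ [-0.5, 0.1) → IN Λ
#8 (5,9): internal coord 5 + (9)·β' = -0.562306; -0.562306 ∉ [-0.5, 0.1) → out

3, 4, 7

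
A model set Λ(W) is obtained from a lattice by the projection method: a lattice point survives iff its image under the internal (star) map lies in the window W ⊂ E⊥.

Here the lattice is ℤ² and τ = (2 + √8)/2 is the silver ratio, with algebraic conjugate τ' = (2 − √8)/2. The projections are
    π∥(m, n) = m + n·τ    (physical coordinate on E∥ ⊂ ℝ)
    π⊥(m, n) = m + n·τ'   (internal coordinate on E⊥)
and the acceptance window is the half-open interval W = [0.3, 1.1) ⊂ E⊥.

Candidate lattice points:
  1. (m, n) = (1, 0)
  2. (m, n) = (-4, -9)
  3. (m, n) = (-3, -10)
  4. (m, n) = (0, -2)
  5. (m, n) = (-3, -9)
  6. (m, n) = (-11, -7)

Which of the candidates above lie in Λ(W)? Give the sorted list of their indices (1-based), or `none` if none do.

Numerically τ ≈ 2.4142 and τ' = −1/τ ≈ -0.4142.
#1 (1,0): internal coord 1 + (0)·τ' = +1.0000; +1.0000 ∈ [0.3, 1.1) → IN Λ
#2 (-4,-9): internal coord -4 + (-9)·τ' = -0.2721; -0.2721 ∉ [0.3, 1.1) → out
#3 (-3,-10): internal coord -3 + (-10)·τ' = +1.1421; +1.1421 ∉ [0.3, 1.1) → out
#4 (0,-2): internal coord 0 + (-2)·τ' = +0.8284; +0.8284 ∈ [0.3, 1.1) → IN Λ
#5 (-3,-9): internal coord -3 + (-9)·τ' = +0.7279; +0.7279 ∈ [0.3, 1.1) → IN Λ
#6 (-11,-7): internal coord -11 + (-7)·τ' = -8.1005; -8.1005 ∉ [0.3, 1.1) → out

1, 4, 5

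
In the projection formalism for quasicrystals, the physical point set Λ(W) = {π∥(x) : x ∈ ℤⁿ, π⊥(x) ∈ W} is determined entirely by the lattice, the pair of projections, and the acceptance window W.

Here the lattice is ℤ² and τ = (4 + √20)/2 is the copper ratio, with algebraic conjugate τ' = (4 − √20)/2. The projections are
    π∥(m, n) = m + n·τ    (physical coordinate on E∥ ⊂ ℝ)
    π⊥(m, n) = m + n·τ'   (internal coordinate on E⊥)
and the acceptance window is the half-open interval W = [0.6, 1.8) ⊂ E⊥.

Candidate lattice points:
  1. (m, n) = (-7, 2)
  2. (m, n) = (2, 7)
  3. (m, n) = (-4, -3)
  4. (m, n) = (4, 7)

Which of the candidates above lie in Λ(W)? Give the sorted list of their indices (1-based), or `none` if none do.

none

Compute τ' = (4−√20)/2 = -0.23607, so π⊥(m,n) = m -0.23607·n.
[1] lift (-7,2): star map gives -7.47214; window check 0.6 ≤ -7.47214 < 1.8 is false → out
[2] lift (2,7): star map gives 0.34752; window check 0.6 ≤ 0.34752 < 1.8 is false → out
[3] lift (-4,-3): star map gives -3.29180; window check 0.6 ≤ -3.29180 < 1.8 is false → out
[4] lift (4,7): star map gives 2.34752; window check 0.6 ≤ 2.34752 < 1.8 is false → out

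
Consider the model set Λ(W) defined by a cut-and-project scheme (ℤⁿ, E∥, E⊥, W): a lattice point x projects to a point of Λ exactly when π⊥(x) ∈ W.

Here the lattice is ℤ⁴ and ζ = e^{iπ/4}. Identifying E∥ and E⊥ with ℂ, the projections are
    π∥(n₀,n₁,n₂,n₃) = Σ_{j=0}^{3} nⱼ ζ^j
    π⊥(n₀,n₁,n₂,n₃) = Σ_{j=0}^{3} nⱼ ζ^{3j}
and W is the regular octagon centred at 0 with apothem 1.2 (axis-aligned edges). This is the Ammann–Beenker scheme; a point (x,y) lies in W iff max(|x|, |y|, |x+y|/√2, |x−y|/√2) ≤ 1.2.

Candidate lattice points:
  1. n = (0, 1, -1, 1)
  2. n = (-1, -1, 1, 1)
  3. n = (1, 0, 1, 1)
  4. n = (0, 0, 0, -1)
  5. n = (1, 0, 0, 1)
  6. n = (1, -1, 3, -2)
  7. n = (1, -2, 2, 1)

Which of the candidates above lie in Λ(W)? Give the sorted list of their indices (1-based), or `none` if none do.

2, 4

π⊥(n) = n₀ + n₁ζ³ + n₂ζ⁶ + n₃ζ⁹ where ζ = e^{iπ/4}.
candidate 1: n = (0, 1, -1, 1) → π⊥ ≈ (+0.000000, +2.414214); max(|x|,|y|,|x±y|/√2) = 2.414214 > 1.2 ⇒ ∉ W
candidate 2: n = (-1, -1, 1, 1) → π⊥ ≈ (+0.414214, -1.000000); max(|x|,|y|,|x±y|/√2) = 1.000000 ≤ 1.2 ⇒ ∈ W
candidate 3: n = (1, 0, 1, 1) → π⊥ ≈ (+1.707107, -0.292893); max(|x|,|y|,|x±y|/√2) = 1.707107 > 1.2 ⇒ ∉ W
candidate 4: n = (0, 0, 0, -1) → π⊥ ≈ (-0.707107, -0.707107); max(|x|,|y|,|x±y|/√2) = 1.000000 ≤ 1.2 ⇒ ∈ W
candidate 5: n = (1, 0, 0, 1) → π⊥ ≈ (+1.707107, +0.707107); max(|x|,|y|,|x±y|/√2) = 1.707107 > 1.2 ⇒ ∉ W
candidate 6: n = (1, -1, 3, -2) → π⊥ ≈ (+0.292893, -5.121320); max(|x|,|y|,|x±y|/√2) = 5.121320 > 1.2 ⇒ ∉ W
candidate 7: n = (1, -2, 2, 1) → π⊥ ≈ (+3.121320, -2.707107); max(|x|,|y|,|x±y|/√2) = 4.121320 > 1.2 ⇒ ∉ W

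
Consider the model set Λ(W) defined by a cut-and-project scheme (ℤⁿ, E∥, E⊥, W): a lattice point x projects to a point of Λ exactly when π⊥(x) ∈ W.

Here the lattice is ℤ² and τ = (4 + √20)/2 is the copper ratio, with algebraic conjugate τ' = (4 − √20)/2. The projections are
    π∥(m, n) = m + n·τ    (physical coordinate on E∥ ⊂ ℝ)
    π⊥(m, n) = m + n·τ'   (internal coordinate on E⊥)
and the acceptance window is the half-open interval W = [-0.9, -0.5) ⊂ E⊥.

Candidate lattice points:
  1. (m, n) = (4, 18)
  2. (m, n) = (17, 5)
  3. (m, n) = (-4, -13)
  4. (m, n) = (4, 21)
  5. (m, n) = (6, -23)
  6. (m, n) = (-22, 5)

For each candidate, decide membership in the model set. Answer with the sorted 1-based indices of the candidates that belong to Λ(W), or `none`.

Compute τ' = (4−√20)/2 = -0.2361, so π⊥(m,n) = m -0.2361·n.
[1] lift (4,18): star map gives -0.2492; window check -0.9 ≤ -0.2492 < -0.5 is false → out
[2] lift (17,5): star map gives 15.8197; window check -0.9 ≤ 15.8197 < -0.5 is false → out
[3] lift (-4,-13): star map gives -0.9311; window check -0.9 ≤ -0.9311 < -0.5 is false → out
[4] lift (4,21): star map gives -0.9574; window check -0.9 ≤ -0.9574 < -0.5 is false → out
[5] lift (6,-23): star map gives 11.4296; window check -0.9 ≤ 11.4296 < -0.5 is false → out
[6] lift (-22,5): star map gives -23.1803; window check -0.9 ≤ -23.1803 < -0.5 is false → out

none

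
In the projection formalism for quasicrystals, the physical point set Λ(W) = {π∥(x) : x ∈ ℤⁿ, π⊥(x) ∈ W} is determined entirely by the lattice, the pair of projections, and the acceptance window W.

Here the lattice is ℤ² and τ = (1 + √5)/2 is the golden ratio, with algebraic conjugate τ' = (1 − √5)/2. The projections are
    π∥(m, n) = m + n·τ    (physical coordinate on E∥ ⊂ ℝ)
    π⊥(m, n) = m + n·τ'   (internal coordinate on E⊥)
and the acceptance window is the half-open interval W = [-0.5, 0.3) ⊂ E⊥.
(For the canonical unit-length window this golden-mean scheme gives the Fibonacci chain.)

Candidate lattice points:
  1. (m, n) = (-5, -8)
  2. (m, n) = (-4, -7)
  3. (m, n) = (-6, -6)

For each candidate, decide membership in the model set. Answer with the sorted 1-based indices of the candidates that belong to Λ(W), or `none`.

Numerically τ ≈ 1.6180 and τ' = −1/τ ≈ -0.6180.
#1 (-5,-8): internal coord -5 + (-8)·τ' = -0.0557; -0.0557 ∈ [-0.5, 0.3) → IN Λ
#2 (-4,-7): internal coord -4 + (-7)·τ' = +0.3262; +0.3262 ∉ [-0.5, 0.3) → out
#3 (-6,-6): internal coord -6 + (-6)·τ' = -2.2918; -2.2918 ∉ [-0.5, 0.3) → out

1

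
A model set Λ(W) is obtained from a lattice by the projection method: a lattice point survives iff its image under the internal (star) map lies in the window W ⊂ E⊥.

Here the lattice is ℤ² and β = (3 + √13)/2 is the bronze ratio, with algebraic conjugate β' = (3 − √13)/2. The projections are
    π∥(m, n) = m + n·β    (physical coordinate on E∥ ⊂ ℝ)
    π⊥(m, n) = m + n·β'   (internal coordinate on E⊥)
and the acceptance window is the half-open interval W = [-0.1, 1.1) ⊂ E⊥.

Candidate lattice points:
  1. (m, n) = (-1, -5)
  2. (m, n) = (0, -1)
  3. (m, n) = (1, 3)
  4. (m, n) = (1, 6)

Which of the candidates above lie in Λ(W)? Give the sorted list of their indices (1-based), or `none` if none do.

1, 2, 3

Numerically β ≈ 3.3028 and β' = −1/β ≈ -0.3028.
candidate 1: (m,n)=(-1,-5) → π∥ = -1-5·β ≈ -17.5139, π⊥ = -1-5·β' ≈ 0.5139 ∈ [-0.1, 1.1) ⇒ IN Λ
candidate 2: (m,n)=(0,-1) → π∥ = 0-1·β ≈ -3.3028, π⊥ = 0-1·β' ≈ 0.3028 ∈ [-0.1, 1.1) ⇒ IN Λ
candidate 3: (m,n)=(1,3) → π∥ = 1+3·β ≈ 10.9083, π⊥ = 1+3·β' ≈ 0.0917 ∈ [-0.1, 1.1) ⇒ IN Λ
candidate 4: (m,n)=(1,6) → π∥ = 1+6·β ≈ 20.8167, π⊥ = 1+6·β' ≈ -0.8167 ∉ [-0.1, 1.1) ⇒ out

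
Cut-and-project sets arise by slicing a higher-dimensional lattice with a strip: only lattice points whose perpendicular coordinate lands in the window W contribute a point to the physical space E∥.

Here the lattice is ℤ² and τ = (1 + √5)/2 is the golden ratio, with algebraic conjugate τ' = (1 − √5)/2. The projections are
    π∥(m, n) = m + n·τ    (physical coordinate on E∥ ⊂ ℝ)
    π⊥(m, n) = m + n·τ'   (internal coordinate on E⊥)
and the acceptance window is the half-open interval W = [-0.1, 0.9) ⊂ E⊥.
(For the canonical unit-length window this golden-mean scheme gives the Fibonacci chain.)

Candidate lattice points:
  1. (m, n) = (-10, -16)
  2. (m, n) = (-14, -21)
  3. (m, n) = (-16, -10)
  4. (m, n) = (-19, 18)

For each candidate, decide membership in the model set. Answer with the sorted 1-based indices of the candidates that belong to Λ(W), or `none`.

none

Compute τ' = (1−√5)/2 = -0.6180, so π⊥(m,n) = m -0.6180·n.
[1] lift (-10,-16): star map gives -0.1115; window check -0.1 ≤ -0.1115 < 0.9 is false → out
[2] lift (-14,-21): star map gives -1.0213; window check -0.1 ≤ -1.0213 < 0.9 is false → out
[3] lift (-16,-10): star map gives -9.8197; window check -0.1 ≤ -9.8197 < 0.9 is false → out
[4] lift (-19,18): star map gives -30.1246; window check -0.1 ≤ -30.1246 < 0.9 is false → out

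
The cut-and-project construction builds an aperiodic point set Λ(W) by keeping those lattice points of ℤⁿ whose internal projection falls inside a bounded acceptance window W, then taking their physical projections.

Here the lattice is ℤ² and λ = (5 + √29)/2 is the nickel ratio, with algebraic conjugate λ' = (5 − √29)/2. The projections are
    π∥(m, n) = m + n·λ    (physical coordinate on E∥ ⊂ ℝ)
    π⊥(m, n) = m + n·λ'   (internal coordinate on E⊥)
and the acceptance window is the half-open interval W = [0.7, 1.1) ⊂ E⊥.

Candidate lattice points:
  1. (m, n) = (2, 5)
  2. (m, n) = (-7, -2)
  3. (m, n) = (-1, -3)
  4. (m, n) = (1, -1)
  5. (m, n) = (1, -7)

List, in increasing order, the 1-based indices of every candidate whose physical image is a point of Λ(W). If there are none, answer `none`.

1

Compute λ' = (5−√29)/2 = -0.1926, so π⊥(m,n) = m -0.1926·n.
#1 (2,5): internal coord 2 + (5)·λ' = +1.0371; +1.0371 ∈ [0.7, 1.1) → IN Λ
#2 (-7,-2): internal coord -7 + (-2)·λ' = -6.6148; -6.6148 ∉ [0.7, 1.1) → out
#3 (-1,-3): internal coord -1 + (-3)·λ' = -0.4223; -0.4223 ∉ [0.7, 1.1) → out
#4 (1,-1): internal coord 1 + (-1)·λ' = +1.1926; +1.1926 ∉ [0.7, 1.1) → out
#5 (1,-7): internal coord 1 + (-7)·λ' = +2.3481; +2.3481 ∉ [0.7, 1.1) → out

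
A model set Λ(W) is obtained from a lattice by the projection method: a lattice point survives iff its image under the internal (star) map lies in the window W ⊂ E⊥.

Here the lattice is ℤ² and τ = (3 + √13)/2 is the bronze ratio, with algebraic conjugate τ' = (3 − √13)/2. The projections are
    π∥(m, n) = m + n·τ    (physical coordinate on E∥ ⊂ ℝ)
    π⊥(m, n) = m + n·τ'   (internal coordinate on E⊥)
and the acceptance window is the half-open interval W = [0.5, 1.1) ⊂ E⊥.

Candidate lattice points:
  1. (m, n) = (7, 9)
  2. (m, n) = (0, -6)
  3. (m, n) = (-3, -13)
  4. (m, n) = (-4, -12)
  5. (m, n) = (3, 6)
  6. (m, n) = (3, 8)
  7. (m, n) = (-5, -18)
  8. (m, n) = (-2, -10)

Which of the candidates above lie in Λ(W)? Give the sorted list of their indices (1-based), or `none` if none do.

Numerically τ ≈ 3.3028 and τ' = −1/τ ≈ -0.3028.
#1 (7,9): internal coord 7 + (9)·τ' = +4.2750; +4.2750 ∉ [0.5, 1.1) → out
#2 (0,-6): internal coord 0 + (-6)·τ' = +1.8167; +1.8167 ∉ [0.5, 1.1) → out
#3 (-3,-13): internal coord -3 + (-13)·τ' = +0.9361; +0.9361 ∈ [0.5, 1.1) → IN Λ
#4 (-4,-12): internal coord -4 + (-12)·τ' = -0.3667; -0.3667 ∉ [0.5, 1.1) → out
#5 (3,6): internal coord 3 + (6)·τ' = +1.1833; +1.1833 ∉ [0.5, 1.1) → out
#6 (3,8): internal coord 3 + (8)·τ' = +0.5778; +0.5778 ∈ [0.5, 1.1) → IN Λ
#7 (-5,-18): internal coord -5 + (-18)·τ' = +0.4500; +0.4500 ∉ [0.5, 1.1) → out
#8 (-2,-10): internal coord -2 + (-10)·τ' = +1.0278; +1.0278 ∈ [0.5, 1.1) → IN Λ

3, 6, 8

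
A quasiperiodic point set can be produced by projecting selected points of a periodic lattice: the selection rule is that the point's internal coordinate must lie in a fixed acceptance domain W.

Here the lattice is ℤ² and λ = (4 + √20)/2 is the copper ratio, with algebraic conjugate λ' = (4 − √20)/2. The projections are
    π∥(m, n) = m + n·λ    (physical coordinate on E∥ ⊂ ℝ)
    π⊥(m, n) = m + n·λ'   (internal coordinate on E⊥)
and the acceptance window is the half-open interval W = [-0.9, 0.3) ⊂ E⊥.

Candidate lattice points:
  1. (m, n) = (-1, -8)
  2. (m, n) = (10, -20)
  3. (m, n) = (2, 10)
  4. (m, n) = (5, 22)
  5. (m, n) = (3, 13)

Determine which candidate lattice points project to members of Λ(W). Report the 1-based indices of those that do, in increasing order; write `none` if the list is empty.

Numerically λ ≈ 4.236068 and λ' = −1/λ ≈ -0.236068.
candidate 1: (m,n)=(-1,-8) → π∥ = -1-8·λ ≈ -34.888544, π⊥ = -1-8·λ' ≈ 0.888544 ∉ [-0.9, 0.3) ⇒ out
candidate 2: (m,n)=(10,-20) → π∥ = 10-20·λ ≈ -74.721360, π⊥ = 10-20·λ' ≈ 14.721360 ∉ [-0.9, 0.3) ⇒ out
candidate 3: (m,n)=(2,10) → π∥ = 2+10·λ ≈ 44.360680, π⊥ = 2+10·λ' ≈ -0.360680 ∈ [-0.9, 0.3) ⇒ IN Λ
candidate 4: (m,n)=(5,22) → π∥ = 5+22·λ ≈ 98.193496, π⊥ = 5+22·λ' ≈ -0.193496 ∈ [-0.9, 0.3) ⇒ IN Λ
candidate 5: (m,n)=(3,13) → π∥ = 3+13·λ ≈ 58.068884, π⊥ = 3+13·λ' ≈ -0.068884 ∈ [-0.9, 0.3) ⇒ IN Λ

3, 4, 5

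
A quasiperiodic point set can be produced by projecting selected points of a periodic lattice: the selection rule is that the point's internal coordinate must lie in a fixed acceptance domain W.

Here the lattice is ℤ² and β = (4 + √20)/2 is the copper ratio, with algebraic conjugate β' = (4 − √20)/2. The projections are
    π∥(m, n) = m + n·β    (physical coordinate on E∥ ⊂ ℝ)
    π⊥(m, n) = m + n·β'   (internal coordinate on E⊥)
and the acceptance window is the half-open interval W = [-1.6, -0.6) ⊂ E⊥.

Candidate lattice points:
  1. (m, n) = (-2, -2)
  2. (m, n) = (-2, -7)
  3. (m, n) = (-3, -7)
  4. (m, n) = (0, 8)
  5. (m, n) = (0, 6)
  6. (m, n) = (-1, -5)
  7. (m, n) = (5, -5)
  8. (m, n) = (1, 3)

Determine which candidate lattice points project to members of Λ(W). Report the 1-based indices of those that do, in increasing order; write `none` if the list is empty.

β' = (4−√20)/2 ≈ -0.236068.
[1] lift (-2,-2): star map gives -1.527864; window check -1.6 ≤ -1.527864 < -0.6 is true → IN Λ
[2] lift (-2,-7): star map gives -0.347524; window check -1.6 ≤ -0.347524 < -0.6 is false → out
[3] lift (-3,-7): star map gives -1.347524; window check -1.6 ≤ -1.347524 < -0.6 is true → IN Λ
[4] lift (0,8): star map gives -1.888544; window check -1.6 ≤ -1.888544 < -0.6 is false → out
[5] lift (0,6): star map gives -1.416408; window check -1.6 ≤ -1.416408 < -0.6 is true → IN Λ
[6] lift (-1,-5): star map gives 0.180340; window check -1.6 ≤ 0.180340 < -0.6 is false → out
[7] lift (5,-5): star map gives 6.180340; window check -1.6 ≤ 6.180340 < -0.6 is false → out
[8] lift (1,3): star map gives 0.291796; window check -1.6 ≤ 0.291796 < -0.6 is false → out

1, 3, 5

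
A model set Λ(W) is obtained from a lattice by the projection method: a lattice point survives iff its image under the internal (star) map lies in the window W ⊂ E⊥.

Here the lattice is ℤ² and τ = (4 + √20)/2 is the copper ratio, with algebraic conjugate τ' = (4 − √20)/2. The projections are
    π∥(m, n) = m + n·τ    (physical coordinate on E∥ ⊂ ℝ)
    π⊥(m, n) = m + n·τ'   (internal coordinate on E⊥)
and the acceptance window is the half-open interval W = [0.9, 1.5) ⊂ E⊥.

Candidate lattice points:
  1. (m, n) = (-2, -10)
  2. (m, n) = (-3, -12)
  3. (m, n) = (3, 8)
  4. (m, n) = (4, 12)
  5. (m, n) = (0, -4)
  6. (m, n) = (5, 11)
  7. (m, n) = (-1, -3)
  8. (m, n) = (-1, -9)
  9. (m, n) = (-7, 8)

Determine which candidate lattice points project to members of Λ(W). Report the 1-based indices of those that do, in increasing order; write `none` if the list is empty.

τ' = (4−√20)/2 ≈ -0.2361.
#1 (-2,-10): internal coord -2 + (-10)·τ' = +0.3607; +0.3607 ∉ [0.9, 1.5) → out
#2 (-3,-12): internal coord -3 + (-12)·τ' = -0.1672; -0.1672 ∉ [0.9, 1.5) → out
#3 (3,8): internal coord 3 + (8)·τ' = +1.1115; +1.1115 ∈ [0.9, 1.5) → IN Λ
#4 (4,12): internal coord 4 + (12)·τ' = +1.1672; +1.1672 ∈ [0.9, 1.5) → IN Λ
#5 (0,-4): internal coord 0 + (-4)·τ' = +0.9443; +0.9443 ∈ [0.9, 1.5) → IN Λ
#6 (5,11): internal coord 5 + (11)·τ' = +2.4033; +2.4033 ∉ [0.9, 1.5) → out
#7 (-1,-3): internal coord -1 + (-3)·τ' = -0.2918; -0.2918 ∉ [0.9, 1.5) → out
#8 (-1,-9): internal coord -1 + (-9)·τ' = +1.1246; +1.1246 ∈ [0.9, 1.5) → IN Λ
#9 (-7,8): internal coord -7 + (8)·τ' = -8.8885; -8.8885 ∉ [0.9, 1.5) → out

3, 4, 5, 8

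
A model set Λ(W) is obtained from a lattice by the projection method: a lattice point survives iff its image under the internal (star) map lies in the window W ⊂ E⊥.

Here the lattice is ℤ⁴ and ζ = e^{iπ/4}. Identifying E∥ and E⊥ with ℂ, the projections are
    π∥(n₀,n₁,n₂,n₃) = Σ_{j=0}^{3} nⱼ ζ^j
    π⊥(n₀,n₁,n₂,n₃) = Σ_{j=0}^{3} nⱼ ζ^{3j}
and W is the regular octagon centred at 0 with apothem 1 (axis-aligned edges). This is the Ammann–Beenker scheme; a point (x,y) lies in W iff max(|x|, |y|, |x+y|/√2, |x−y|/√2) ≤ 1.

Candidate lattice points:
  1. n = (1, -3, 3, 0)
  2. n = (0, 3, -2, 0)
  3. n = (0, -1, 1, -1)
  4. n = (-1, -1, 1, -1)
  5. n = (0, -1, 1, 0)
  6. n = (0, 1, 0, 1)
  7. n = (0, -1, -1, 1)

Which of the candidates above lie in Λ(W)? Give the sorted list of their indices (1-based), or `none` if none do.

π⊥(n) = n₀ + n₁ζ³ + n₂ζ⁶ + n₃ζ⁹ where ζ = e^{iπ/4}.
candidate 1: n = (1, -3, 3, 0) → π⊥ ≈ (+3.12132, -5.12132); max(|x|,|y|,|x±y|/√2) = 5.82843 > 1 ⇒ ∉ W
candidate 2: n = (0, 3, -2, 0) → π⊥ ≈ (-2.12132, +4.12132); max(|x|,|y|,|x±y|/√2) = 4.41421 > 1 ⇒ ∉ W
candidate 3: n = (0, -1, 1, -1) → π⊥ ≈ (+0.00000, -2.41421); max(|x|,|y|,|x±y|/√2) = 2.41421 > 1 ⇒ ∉ W
candidate 4: n = (-1, -1, 1, -1) → π⊥ ≈ (-1.00000, -2.41421); max(|x|,|y|,|x±y|/√2) = 2.41421 > 1 ⇒ ∉ W
candidate 5: n = (0, -1, 1, 0) → π⊥ ≈ (+0.70711, -1.70711); max(|x|,|y|,|x±y|/√2) = 1.70711 > 1 ⇒ ∉ W
candidate 6: n = (0, 1, 0, 1) → π⊥ ≈ (+0.00000, +1.41421); max(|x|,|y|,|x±y|/√2) = 1.41421 > 1 ⇒ ∉ W
candidate 7: n = (0, -1, -1, 1) → π⊥ ≈ (+1.41421, +1.00000); max(|x|,|y|,|x±y|/√2) = 1.70711 > 1 ⇒ ∉ W

none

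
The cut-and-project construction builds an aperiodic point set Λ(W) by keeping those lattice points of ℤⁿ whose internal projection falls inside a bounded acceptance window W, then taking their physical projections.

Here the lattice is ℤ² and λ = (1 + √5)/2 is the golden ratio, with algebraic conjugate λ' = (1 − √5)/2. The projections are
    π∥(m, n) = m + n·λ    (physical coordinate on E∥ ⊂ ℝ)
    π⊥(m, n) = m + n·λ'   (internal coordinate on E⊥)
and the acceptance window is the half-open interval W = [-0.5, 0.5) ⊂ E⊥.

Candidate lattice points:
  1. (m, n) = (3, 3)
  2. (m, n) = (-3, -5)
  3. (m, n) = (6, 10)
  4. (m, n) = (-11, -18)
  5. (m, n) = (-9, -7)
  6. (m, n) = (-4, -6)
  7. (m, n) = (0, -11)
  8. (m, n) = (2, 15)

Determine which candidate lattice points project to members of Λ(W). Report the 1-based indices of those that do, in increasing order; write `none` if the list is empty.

2, 3, 4, 6

Compute λ' = (1−√5)/2 = -0.61803, so π⊥(m,n) = m -0.61803·n.
#1 (3,3): internal coord 3 + (3)·λ' = +1.14590; +1.14590 ∉ [-0.5, 0.5) → out
#2 (-3,-5): internal coord -3 + (-5)·λ' = +0.09017; +0.09017 ∈ [-0.5, 0.5) → IN Λ
#3 (6,10): internal coord 6 + (10)·λ' = -0.18034; -0.18034 ∈ [-0.5, 0.5) → IN Λ
#4 (-11,-18): internal coord -11 + (-18)·λ' = +0.12461; +0.12461 ∈ [-0.5, 0.5) → IN Λ
#5 (-9,-7): internal coord -9 + (-7)·λ' = -4.67376; -4.67376 ∉ [-0.5, 0.5) → out
#6 (-4,-6): internal coord -4 + (-6)·λ' = -0.29180; -0.29180 ∈ [-0.5, 0.5) → IN Λ
#7 (0,-11): internal coord 0 + (-11)·λ' = +6.79837; +6.79837 ∉ [-0.5, 0.5) → out
#8 (2,15): internal coord 2 + (15)·λ' = -7.27051; -7.27051 ∉ [-0.5, 0.5) → out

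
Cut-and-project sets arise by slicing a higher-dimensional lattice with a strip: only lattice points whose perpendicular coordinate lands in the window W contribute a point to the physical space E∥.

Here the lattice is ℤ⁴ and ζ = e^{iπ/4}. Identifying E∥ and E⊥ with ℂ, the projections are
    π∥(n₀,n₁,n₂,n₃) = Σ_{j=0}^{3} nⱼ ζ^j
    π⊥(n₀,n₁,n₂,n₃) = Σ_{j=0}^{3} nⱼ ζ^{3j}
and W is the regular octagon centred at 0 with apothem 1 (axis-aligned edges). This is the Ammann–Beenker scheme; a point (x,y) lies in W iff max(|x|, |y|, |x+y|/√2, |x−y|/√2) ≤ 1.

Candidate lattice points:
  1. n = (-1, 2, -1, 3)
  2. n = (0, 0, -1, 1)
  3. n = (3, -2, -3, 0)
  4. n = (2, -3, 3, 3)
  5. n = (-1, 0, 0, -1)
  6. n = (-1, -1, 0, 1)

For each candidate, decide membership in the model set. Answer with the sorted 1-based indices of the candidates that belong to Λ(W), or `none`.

6

Internal map: ζ^{3j} for j=0..3 gives (1,0), (−√2/2,√2/2), (0,−1), (√2/2,√2/2).
candidate 1: n = (-1, 2, -1, 3) → π⊥ ≈ (-0.29289, +4.53553); max(|x|,|y|,|x±y|/√2) = 4.53553 > 1 ⇒ ∉ W
candidate 2: n = (0, 0, -1, 1) → π⊥ ≈ (+0.70711, +1.70711); max(|x|,|y|,|x±y|/√2) = 1.70711 > 1 ⇒ ∉ W
candidate 3: n = (3, -2, -3, 0) → π⊥ ≈ (+4.41421, +1.58579); max(|x|,|y|,|x±y|/√2) = 4.41421 > 1 ⇒ ∉ W
candidate 4: n = (2, -3, 3, 3) → π⊥ ≈ (+6.24264, -3.00000); max(|x|,|y|,|x±y|/√2) = 6.53553 > 1 ⇒ ∉ W
candidate 5: n = (-1, 0, 0, -1) → π⊥ ≈ (-1.70711, -0.70711); max(|x|,|y|,|x±y|/√2) = 1.70711 > 1 ⇒ ∉ W
candidate 6: n = (-1, -1, 0, 1) → π⊥ ≈ (+0.41421, +0.00000); max(|x|,|y|,|x±y|/√2) = 0.41421 ≤ 1 ⇒ ∈ W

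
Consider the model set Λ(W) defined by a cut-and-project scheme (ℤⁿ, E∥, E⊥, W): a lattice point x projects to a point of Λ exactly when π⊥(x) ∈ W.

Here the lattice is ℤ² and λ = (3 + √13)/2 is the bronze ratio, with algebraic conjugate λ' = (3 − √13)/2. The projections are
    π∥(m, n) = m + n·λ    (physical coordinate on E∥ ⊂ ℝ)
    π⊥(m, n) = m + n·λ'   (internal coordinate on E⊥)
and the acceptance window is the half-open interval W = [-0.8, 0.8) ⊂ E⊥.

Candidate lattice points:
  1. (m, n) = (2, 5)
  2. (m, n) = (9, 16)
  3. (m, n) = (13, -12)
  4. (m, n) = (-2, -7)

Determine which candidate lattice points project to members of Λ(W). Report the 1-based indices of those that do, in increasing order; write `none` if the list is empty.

1, 4

Compute λ' = (3−√13)/2 = -0.30278, so π⊥(m,n) = m -0.30278·n.
[1] lift (2,5): star map gives 0.48612; window check -0.8 ≤ 0.48612 < 0.8 is true → IN Λ
[2] lift (9,16): star map gives 4.15559; window check -0.8 ≤ 4.15559 < 0.8 is false → out
[3] lift (13,-12): star map gives 16.63331; window check -0.8 ≤ 16.63331 < 0.8 is false → out
[4] lift (-2,-7): star map gives 0.11943; window check -0.8 ≤ 0.11943 < 0.8 is true → IN Λ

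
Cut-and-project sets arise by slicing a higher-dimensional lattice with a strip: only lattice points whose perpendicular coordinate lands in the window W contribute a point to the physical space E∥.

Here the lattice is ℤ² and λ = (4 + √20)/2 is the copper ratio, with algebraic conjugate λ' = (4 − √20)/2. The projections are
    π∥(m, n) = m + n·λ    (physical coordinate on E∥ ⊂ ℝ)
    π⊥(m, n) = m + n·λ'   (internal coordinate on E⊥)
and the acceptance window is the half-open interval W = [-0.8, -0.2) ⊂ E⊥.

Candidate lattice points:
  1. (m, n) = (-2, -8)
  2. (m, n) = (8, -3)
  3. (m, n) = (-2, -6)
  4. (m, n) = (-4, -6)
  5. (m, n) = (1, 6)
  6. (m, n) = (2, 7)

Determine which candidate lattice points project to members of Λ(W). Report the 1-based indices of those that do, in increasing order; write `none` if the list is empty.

3, 5

Numerically λ ≈ 4.236068 and λ' = −1/λ ≈ -0.236068.
#1 (-2,-8): internal coord -2 + (-8)·λ' = -0.111456; -0.111456 ∉ [-0.8, -0.2) → out
#2 (8,-3): internal coord 8 + (-3)·λ' = +8.708204; +8.708204 ∉ [-0.8, -0.2) → out
#3 (-2,-6): internal coord -2 + (-6)·λ' = -0.583592; -0.583592 ∈ [-0.8, -0.2) → IN Λ
#4 (-4,-6): internal coord -4 + (-6)·λ' = -2.583592; -2.583592 ∉ [-0.8, -0.2) → out
#5 (1,6): internal coord 1 + (6)·λ' = -0.416408; -0.416408 ∈ [-0.8, -0.2) → IN Λ
#6 (2,7): internal coord 2 + (7)·λ' = +0.347524; +0.347524 ∉ [-0.8, -0.2) → out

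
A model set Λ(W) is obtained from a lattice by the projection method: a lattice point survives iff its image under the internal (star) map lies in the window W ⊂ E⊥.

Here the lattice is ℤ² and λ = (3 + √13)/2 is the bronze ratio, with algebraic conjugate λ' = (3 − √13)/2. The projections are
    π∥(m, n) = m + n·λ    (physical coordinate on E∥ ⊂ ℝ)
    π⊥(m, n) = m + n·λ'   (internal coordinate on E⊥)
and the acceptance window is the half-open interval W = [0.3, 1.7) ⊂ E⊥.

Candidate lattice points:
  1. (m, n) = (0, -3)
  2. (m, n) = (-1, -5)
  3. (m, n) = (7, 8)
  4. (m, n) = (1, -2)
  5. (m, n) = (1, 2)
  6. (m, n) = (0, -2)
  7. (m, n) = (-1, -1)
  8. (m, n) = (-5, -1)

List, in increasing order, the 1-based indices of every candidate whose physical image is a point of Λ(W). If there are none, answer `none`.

λ' = (3−√13)/2 ≈ -0.302776.
[1] lift (0,-3): star map gives 0.908327; window check 0.3 ≤ 0.908327 < 1.7 is true → IN Λ
[2] lift (-1,-5): star map gives 0.513878; window check 0.3 ≤ 0.513878 < 1.7 is true → IN Λ
[3] lift (7,8): star map gives 4.577795; window check 0.3 ≤ 4.577795 < 1.7 is false → out
[4] lift (1,-2): star map gives 1.605551; window check 0.3 ≤ 1.605551 < 1.7 is true → IN Λ
[5] lift (1,2): star map gives 0.394449; window check 0.3 ≤ 0.394449 < 1.7 is true → IN Λ
[6] lift (0,-2): star map gives 0.605551; window check 0.3 ≤ 0.605551 < 1.7 is true → IN Λ
[7] lift (-1,-1): star map gives -0.697224; window check 0.3 ≤ -0.697224 < 1.7 is false → out
[8] lift (-5,-1): star map gives -4.697224; window check 0.3 ≤ -4.697224 < 1.7 is false → out

1, 2, 4, 5, 6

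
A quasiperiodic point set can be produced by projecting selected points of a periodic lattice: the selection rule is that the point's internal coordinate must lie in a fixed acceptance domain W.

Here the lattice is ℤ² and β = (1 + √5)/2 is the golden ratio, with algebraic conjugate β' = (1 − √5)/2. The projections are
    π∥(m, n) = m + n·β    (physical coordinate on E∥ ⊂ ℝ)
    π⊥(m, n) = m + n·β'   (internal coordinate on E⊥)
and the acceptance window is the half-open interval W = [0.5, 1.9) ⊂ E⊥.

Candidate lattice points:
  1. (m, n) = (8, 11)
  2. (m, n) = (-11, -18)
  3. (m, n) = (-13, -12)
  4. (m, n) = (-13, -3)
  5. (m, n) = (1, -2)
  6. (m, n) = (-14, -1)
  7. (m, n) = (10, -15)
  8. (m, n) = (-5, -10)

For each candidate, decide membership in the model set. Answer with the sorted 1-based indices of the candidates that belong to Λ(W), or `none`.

1, 8

Numerically β ≈ 1.6180 and β' = −1/β ≈ -0.6180.
[1] lift (8,11): star map gives 1.2016; window check 0.5 ≤ 1.2016 < 1.9 is true → IN Λ
[2] lift (-11,-18): star map gives 0.1246; window check 0.5 ≤ 0.1246 < 1.9 is false → out
[3] lift (-13,-12): star map gives -5.5836; window check 0.5 ≤ -5.5836 < 1.9 is false → out
[4] lift (-13,-3): star map gives -11.1459; window check 0.5 ≤ -11.1459 < 1.9 is false → out
[5] lift (1,-2): star map gives 2.2361; window check 0.5 ≤ 2.2361 < 1.9 is false → out
[6] lift (-14,-1): star map gives -13.3820; window check 0.5 ≤ -13.3820 < 1.9 is false → out
[7] lift (10,-15): star map gives 19.2705; window check 0.5 ≤ 19.2705 < 1.9 is false → out
[8] lift (-5,-10): star map gives 1.1803; window check 0.5 ≤ 1.1803 < 1.9 is true → IN Λ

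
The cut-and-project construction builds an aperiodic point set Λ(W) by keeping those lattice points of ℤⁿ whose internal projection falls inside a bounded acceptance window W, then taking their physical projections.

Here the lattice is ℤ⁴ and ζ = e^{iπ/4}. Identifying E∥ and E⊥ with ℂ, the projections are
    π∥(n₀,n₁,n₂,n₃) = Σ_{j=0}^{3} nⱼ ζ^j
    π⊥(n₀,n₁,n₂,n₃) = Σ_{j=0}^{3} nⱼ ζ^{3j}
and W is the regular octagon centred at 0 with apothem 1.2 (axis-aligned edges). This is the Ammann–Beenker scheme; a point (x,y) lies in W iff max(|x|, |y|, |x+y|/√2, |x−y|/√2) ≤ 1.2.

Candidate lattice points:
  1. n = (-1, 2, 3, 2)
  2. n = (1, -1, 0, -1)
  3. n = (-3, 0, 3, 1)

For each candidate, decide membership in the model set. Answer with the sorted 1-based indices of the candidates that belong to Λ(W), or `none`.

1

With ζ = e^{iπ/4} the internal vectors are ζ^0,ζ^3,ζ^6,ζ^9.
#1 (-1, 2, 3, 2): internal (-1.00000, -0.17157); octagon support 1.00000 vs apothem 1.2 → ∈ W
#2 (1, -1, 0, -1): internal (1.00000, -1.41421); octagon support 1.70711 vs apothem 1.2 → ∉ W
#3 (-3, 0, 3, 1): internal (-2.29289, -2.29289); octagon support 3.24264 vs apothem 1.2 → ∉ W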